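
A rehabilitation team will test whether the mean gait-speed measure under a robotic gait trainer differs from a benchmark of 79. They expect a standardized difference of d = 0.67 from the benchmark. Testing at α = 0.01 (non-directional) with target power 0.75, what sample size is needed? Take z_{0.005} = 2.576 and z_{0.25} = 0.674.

n = 24

For a one-sample test: n = ((z_{α/2} + z_β) / d)².
z_{α/2} + z_β = 2.576 + 0.674 = 3.250.
n = (3.250 / 0.67)² = 4.851² = 23.53.
Round up.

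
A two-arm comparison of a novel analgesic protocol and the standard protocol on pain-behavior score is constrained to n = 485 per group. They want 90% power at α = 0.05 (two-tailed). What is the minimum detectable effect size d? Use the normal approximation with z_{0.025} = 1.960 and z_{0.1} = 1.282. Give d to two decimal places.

d_min ≈ 0.21

For two independent groups of n = 485 each: d_min = (z_{α/2} + z_β)·√(2/n).
z-sum = 1.960 + 1.282 = 3.242.
d_min = 3.242 × √(2/485) = 3.242 × 0.0642 = 0.208.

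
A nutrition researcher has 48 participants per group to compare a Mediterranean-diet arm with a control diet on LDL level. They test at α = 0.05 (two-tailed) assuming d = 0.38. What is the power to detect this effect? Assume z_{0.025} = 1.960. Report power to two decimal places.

power ≈ 0.46

For two equal groups, power = Φ(d·√(n/2) − z_{α/2}).
d·√(n/2) = 0.38 × √(48/2) = 0.38 × 4.899 = 1.862.
z_β = 1.862 − 1.960 = -0.098.
Power = Φ(-0.098) = 0.461.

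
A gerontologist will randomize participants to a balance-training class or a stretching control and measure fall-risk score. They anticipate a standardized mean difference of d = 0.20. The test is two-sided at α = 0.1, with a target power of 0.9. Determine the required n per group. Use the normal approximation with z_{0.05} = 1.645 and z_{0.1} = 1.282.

For two independent groups with equal n: n = 2·((z_{α/2} + z_β) / d)².
z_{α/2} + z_β = 1.645 + 1.282 = 2.927.
n = 2 × (2.927 / 0.20)² = 2 × 14.635² = 2 × 214.18 = 428.4.
Round up to the next whole participant.

n = 429 per group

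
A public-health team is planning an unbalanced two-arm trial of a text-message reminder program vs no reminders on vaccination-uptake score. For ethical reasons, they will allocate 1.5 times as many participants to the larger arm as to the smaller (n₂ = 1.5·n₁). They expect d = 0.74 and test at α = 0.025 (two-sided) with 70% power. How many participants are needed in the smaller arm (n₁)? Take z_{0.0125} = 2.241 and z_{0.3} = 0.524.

n₁ = 24

With allocation ratio k = n₂/n₁ = 1.5, Var(x̄₁−x̄₂) = σ²(1/n₁ + 1/(k·n₁)) = σ²·(k+1)/(k·n₁).
So n₁ = (1 + 1/k)·((z_{α/2} + z_β)/d)² = 1.667 × (2.765/0.74)².
n₁ = 1.667 × 13.96 = 23.3.
Round up: n₁ = 24, giving n₂ = 1.5 × 24 = 36.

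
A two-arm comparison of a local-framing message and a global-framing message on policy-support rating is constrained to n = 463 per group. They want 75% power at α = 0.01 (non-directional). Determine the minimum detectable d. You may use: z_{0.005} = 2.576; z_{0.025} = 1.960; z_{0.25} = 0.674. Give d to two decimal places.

d_min ≈ 0.21

For two independent groups of n = 463 each: d_min = (z_{α/2} + z_β)·√(2/n).
z-sum = 2.576 + 0.674 = 3.250.
d_min = 3.250 × √(2/463) = 3.250 × 0.0657 = 0.214.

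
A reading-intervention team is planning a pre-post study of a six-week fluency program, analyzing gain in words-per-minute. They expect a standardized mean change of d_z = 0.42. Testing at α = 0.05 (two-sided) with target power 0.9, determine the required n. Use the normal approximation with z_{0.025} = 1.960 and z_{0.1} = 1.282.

n = 60 pairs

For a paired (one-sample on differences) test: n = ((z_{α/2} + z_β) / d)².
z_{α/2} + z_β = 1.960 + 1.282 = 3.242.
n = (3.242 / 0.42)² = 7.719² = 59.58.
Round up.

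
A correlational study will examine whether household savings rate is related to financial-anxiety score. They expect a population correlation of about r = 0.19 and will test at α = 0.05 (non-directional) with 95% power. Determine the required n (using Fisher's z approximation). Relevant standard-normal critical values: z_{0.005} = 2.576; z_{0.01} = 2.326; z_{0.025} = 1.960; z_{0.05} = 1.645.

n = 355

Fisher's z: C = ½·ln((1+r)/(1−r)) = ½·ln(1.4691) = 0.1923.
n = ((z_{α/2} + z_β)/C)² + 3.
(1.960 + 1.645) / 0.1923 = 3.605 / 0.1923 = 18.747.
n = 18.747² + 3 = 351.44 + 3 = 354.4.
Round up.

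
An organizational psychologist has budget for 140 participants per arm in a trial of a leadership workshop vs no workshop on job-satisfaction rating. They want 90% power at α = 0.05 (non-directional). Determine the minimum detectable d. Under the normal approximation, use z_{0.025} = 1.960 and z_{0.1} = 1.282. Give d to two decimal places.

For two independent groups of n = 140 each: d_min = (z_{α/2} + z_β)·√(2/n).
z-sum = 1.960 + 1.282 = 3.242.
d_min = 3.242 × √(2/140) = 3.242 × 0.1195 = 0.387.

d_min ≈ 0.39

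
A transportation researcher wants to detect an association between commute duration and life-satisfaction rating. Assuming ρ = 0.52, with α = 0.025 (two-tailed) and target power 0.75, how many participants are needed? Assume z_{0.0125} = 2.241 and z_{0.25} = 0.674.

n = 29

Fisher's z: C = ½·ln((1+r)/(1−r)) = ½·ln(3.1667) = 0.5763.
n = ((z_{α/2} + z_β)/C)² + 3.
(2.241 + 0.674) / 0.5763 = 2.915 / 0.5763 = 5.058.
n = 5.058² + 3 = 25.58 + 3 = 28.6.
Round up.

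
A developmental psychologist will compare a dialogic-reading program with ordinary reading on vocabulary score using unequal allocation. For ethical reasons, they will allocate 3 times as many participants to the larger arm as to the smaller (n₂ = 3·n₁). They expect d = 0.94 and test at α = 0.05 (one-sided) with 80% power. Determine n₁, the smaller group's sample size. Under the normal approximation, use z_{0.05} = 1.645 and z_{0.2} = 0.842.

With allocation ratio k = n₂/n₁ = 3, Var(x̄₁−x̄₂) = σ²(1/n₁ + 1/(k·n₁)) = σ²·(k+1)/(k·n₁).
So n₁ = (1 + 1/k)·((z_{α} + z_β)/d)² = 1.333 × (2.487/0.94)².
n₁ = 1.333 × 7.00 = 9.3.
Round up: n₁ = 10, giving n₂ = 3 × 10 = 30.

n₁ = 10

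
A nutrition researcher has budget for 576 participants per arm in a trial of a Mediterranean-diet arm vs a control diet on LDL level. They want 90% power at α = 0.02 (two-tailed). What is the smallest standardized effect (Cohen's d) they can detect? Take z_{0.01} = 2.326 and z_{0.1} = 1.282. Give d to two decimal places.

For two independent groups of n = 576 each: d_min = (z_{α/2} + z_β)·√(2/n).
z-sum = 2.326 + 1.282 = 3.608.
d_min = 3.608 × √(2/576) = 3.608 × 0.0589 = 0.213.

d_min ≈ 0.21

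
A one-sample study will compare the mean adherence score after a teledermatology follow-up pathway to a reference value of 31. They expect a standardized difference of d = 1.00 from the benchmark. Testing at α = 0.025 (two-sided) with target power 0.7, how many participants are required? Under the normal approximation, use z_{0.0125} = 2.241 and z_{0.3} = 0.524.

n = 8

For a one-sample test: n = ((z_{α/2} + z_β) / d)².
z_{α/2} + z_β = 2.241 + 0.524 = 2.765.
n = (2.765 / 1.00)² = 2.765² = 7.65.
Round up.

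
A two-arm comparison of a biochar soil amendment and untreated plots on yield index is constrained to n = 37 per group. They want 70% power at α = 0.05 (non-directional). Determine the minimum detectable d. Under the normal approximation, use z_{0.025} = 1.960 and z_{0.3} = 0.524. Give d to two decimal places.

For two independent groups of n = 37 each: d_min = (z_{α/2} + z_β)·√(2/n).
z-sum = 1.960 + 0.524 = 2.484.
d_min = 2.484 × √(2/37) = 2.484 × 0.2325 = 0.578.

d_min ≈ 0.58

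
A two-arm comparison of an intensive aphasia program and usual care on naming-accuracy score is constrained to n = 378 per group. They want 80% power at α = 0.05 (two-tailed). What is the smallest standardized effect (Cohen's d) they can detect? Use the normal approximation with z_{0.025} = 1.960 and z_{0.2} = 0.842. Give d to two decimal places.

For two independent groups of n = 378 each: d_min = (z_{α/2} + z_β)·√(2/n).
z-sum = 1.960 + 0.842 = 2.802.
d_min = 2.802 × √(2/378) = 2.802 × 0.0727 = 0.204.

d_min ≈ 0.20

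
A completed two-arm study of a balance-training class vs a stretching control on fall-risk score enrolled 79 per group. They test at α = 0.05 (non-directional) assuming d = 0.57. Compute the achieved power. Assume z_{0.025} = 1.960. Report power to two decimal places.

For two equal groups, power = Φ(d·√(n/2) − z_{α/2}).
d·√(n/2) = 0.57 × √(79/2) = 0.57 × 6.285 = 3.582.
z_β = 3.582 − 1.960 = 1.622.
Power = Φ(1.622) = 0.948.

power ≈ 0.95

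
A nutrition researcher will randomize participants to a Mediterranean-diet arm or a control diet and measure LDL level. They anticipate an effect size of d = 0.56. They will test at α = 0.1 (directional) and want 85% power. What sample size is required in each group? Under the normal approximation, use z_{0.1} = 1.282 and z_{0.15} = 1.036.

For two independent groups with equal n: n = 2·((z_{α} + z_β) / d)².
z_{α} + z_β = 1.282 + 1.036 = 2.318.
n = 2 × (2.318 / 0.56)² = 2 × 4.139² = 2 × 17.13 = 34.3.
Round up to the next whole participant.

n = 35 per group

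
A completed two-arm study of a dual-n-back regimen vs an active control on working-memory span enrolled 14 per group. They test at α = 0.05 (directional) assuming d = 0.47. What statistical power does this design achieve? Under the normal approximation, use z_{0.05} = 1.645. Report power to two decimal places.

For two equal groups, power = Φ(d·√(n/2) − z_{α}).
d·√(n/2) = 0.47 × √(14/2) = 0.47 × 2.646 = 1.244.
z_β = 1.244 − 1.645 = -0.401.
Power = Φ(-0.401) = 0.344.

power ≈ 0.34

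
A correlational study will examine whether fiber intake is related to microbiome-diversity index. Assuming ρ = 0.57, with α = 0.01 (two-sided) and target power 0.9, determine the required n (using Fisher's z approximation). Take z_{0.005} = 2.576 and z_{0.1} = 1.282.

Fisher's z: C = ½·ln((1+r)/(1−r)) = ½·ln(3.6512) = 0.6475.
n = ((z_{α/2} + z_β)/C)² + 3.
(2.576 + 1.282) / 0.6475 = 3.858 / 0.6475 = 5.958.
n = 5.958² + 3 = 35.50 + 3 = 38.5.
Round up.

n = 39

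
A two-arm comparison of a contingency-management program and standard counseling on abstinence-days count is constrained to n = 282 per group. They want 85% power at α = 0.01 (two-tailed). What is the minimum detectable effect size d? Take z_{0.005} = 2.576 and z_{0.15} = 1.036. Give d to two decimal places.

d_min ≈ 0.30

For two independent groups of n = 282 each: d_min = (z_{α/2} + z_β)·√(2/n).
z-sum = 2.576 + 1.036 = 3.612.
d_min = 3.612 × √(2/282) = 3.612 × 0.0842 = 0.304.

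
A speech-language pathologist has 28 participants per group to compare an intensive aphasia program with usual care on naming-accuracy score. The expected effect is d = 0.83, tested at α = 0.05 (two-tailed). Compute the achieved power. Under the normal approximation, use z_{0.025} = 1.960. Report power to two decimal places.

For two equal groups, power = Φ(d·√(n/2) − z_{α/2}).
d·√(n/2) = 0.83 × √(28/2) = 0.83 × 3.742 = 3.106.
z_β = 3.106 − 1.960 = 1.146.
Power = Φ(1.146) = 0.874.

power ≈ 0.87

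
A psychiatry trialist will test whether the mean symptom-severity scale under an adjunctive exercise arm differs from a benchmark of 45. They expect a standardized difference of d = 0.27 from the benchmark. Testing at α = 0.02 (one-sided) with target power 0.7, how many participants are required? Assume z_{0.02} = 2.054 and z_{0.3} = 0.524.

For a one-sample test: n = ((z_{α} + z_β) / d)².
z_{α} + z_β = 2.054 + 0.524 = 2.578.
n = (2.578 / 0.27)² = 9.548² = 91.17.
Round up.

n = 92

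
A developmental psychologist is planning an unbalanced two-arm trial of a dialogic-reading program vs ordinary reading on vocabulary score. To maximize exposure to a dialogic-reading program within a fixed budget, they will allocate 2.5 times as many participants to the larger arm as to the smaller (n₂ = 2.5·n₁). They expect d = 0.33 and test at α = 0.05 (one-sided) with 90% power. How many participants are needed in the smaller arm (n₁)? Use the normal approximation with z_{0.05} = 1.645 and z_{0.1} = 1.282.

n₁ = 111

With allocation ratio k = n₂/n₁ = 2.5, Var(x̄₁−x̄₂) = σ²(1/n₁ + 1/(k·n₁)) = σ²·(k+1)/(k·n₁).
So n₁ = (1 + 1/k)·((z_{α} + z_β)/d)² = 1.400 × (2.927/0.33)².
n₁ = 1.400 × 78.67 = 110.1.
Round up: n₁ = 111, giving n₂ = ⌈2.5 × 111⌉ = ⌈277.5⌉ = 278.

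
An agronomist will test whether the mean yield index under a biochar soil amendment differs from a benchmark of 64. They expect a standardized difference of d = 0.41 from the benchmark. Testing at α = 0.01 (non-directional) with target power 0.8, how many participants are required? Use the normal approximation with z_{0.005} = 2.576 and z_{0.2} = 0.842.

For a one-sample test: n = ((z_{α/2} + z_β) / d)².
z_{α/2} + z_β = 2.576 + 0.842 = 3.418.
n = (3.418 / 0.41)² = 8.337² = 69.50.
Round up.

n = 70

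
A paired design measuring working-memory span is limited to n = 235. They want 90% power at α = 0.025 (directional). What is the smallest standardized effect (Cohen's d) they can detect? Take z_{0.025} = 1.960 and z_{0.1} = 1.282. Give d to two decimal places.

d_min ≈ 0.21

For a single sample (or paired design) of n = 235: d_min = (z_{α} + z_β)/√n.
z-sum = 1.960 + 1.282 = 3.242.
d_min = 3.242 / √235 = 3.242 / 15.330 = 0.211.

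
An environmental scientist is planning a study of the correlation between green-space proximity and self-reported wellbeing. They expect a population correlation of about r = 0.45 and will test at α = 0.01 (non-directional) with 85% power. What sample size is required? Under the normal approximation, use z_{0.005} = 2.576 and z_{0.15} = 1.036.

n = 59

Fisher's z: C = ½·ln((1+r)/(1−r)) = ½·ln(2.6364) = 0.4847.
n = ((z_{α/2} + z_β)/C)² + 3.
(2.576 + 1.036) / 0.4847 = 3.612 / 0.4847 = 7.452.
n = 7.452² + 3 = 55.53 + 3 = 58.5.
Round up.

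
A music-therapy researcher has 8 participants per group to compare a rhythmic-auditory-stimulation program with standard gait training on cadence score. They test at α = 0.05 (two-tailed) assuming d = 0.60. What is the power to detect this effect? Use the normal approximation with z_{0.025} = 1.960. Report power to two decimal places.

power ≈ 0.22

For two equal groups, power = Φ(d·√(n/2) − z_{α/2}).
d·√(n/2) = 0.60 × √(8/2) = 0.60 × 2.000 = 1.200.
z_β = 1.200 − 1.960 = -0.760.
Power = Φ(-0.760) = 0.224.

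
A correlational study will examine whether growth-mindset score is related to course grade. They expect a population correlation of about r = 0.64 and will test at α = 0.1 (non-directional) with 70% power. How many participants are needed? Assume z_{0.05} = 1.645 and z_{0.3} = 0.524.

n = 12

Fisher's z: C = ½·ln((1+r)/(1−r)) = ½·ln(4.5556) = 0.7582.
n = ((z_{α/2} + z_β)/C)² + 3.
(1.645 + 0.524) / 0.7582 = 2.169 / 0.7582 = 2.861.
n = 2.861² + 3 = 8.18 + 3 = 11.2.
Round up.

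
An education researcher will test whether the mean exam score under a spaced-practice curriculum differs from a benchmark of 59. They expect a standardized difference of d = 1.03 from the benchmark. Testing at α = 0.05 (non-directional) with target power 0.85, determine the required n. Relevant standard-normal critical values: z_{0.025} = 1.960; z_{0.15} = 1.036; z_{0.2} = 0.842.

n = 9

For a one-sample test: n = ((z_{α/2} + z_β) / d)².
z_{α/2} + z_β = 1.960 + 1.036 = 2.996.
n = (2.996 / 1.03)² = 2.909² = 8.46.
Round up.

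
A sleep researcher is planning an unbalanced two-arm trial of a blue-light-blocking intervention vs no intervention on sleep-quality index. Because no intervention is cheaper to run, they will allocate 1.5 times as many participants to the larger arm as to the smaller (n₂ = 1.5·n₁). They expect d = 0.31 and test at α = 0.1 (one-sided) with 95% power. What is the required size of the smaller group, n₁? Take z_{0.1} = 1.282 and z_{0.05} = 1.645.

n₁ = 149

With allocation ratio k = n₂/n₁ = 1.5, Var(x̄₁−x̄₂) = σ²(1/n₁ + 1/(k·n₁)) = σ²·(k+1)/(k·n₁).
So n₁ = (1 + 1/k)·((z_{α} + z_β)/d)² = 1.667 × (2.927/0.31)².
n₁ = 1.667 × 89.15 = 148.6.
Round up: n₁ = 149, giving n₂ = ⌈1.5 × 149⌉ = ⌈223.5⌉ = 224.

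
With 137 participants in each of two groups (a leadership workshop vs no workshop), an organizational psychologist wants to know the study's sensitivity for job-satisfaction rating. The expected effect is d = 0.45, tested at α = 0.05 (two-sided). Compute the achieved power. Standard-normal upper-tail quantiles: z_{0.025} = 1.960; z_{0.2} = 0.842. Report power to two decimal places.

For two equal groups, power = Φ(d·√(n/2) − z_{α/2}).
d·√(n/2) = 0.45 × √(137/2) = 0.45 × 8.276 = 3.724.
z_β = 3.724 − 1.960 = 1.764.
Power = Φ(1.764) = 0.961.

power ≈ 0.96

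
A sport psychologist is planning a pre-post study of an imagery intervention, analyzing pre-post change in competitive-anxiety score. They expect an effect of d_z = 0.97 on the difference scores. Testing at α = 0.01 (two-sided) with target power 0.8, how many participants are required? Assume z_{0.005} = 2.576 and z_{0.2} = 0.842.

n = 13 pairs

For a paired (one-sample on differences) test: n = ((z_{α/2} + z_β) / d)².
z_{α/2} + z_β = 2.576 + 0.842 = 3.418.
n = (3.418 / 0.97)² = 3.524² = 12.42.
Round up.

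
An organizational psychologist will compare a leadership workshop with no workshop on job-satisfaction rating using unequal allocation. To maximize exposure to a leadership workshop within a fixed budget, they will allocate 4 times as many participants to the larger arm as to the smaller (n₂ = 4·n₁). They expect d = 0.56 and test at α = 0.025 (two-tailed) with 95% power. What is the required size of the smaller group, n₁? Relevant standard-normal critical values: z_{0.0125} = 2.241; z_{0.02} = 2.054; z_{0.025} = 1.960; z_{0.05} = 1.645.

n₁ = 61

With allocation ratio k = n₂/n₁ = 4, Var(x̄₁−x̄₂) = σ²(1/n₁ + 1/(k·n₁)) = σ²·(k+1)/(k·n₁).
So n₁ = (1 + 1/k)·((z_{α/2} + z_β)/d)² = 1.250 × (3.886/0.56)².
n₁ = 1.250 × 48.15 = 60.2.
Round up: n₁ = 61, giving n₂ = 4 × 61 = 244.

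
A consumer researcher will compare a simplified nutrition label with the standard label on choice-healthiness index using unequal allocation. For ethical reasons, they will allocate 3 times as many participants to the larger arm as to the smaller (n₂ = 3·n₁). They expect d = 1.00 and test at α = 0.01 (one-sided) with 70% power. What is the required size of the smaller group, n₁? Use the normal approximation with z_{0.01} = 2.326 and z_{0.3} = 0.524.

n₁ = 11

With allocation ratio k = n₂/n₁ = 3, Var(x̄₁−x̄₂) = σ²(1/n₁ + 1/(k·n₁)) = σ²·(k+1)/(k·n₁).
So n₁ = (1 + 1/k)·((z_{α} + z_β)/d)² = 1.333 × (2.850/1.00)².
n₁ = 1.333 × 8.12 = 10.8.
Round up: n₁ = 11, giving n₂ = 3 × 11 = 33.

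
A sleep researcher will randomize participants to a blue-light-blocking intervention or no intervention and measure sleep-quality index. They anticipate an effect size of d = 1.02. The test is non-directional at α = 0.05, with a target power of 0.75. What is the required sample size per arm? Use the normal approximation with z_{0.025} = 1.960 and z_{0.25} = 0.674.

For two independent groups with equal n: n = 2·((z_{α/2} + z_β) / d)².
z_{α/2} + z_β = 1.960 + 0.674 = 2.634.
n = 2 × (2.634 / 1.02)² = 2 × 2.582² = 2 × 6.67 = 13.3.
Round up to the next whole participant.

n = 14 per group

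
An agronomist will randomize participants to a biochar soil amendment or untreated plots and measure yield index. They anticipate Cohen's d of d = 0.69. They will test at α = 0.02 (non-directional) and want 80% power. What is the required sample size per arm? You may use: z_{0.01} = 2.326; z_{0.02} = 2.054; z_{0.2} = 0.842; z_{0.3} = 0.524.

For two independent groups with equal n: n = 2·((z_{α/2} + z_β) / d)².
z_{α/2} + z_β = 2.326 + 0.842 = 3.168.
n = 2 × (3.168 / 0.69)² = 2 × 4.591² = 2 × 21.08 = 42.2.
Round up to the next whole participant.

n = 43 per group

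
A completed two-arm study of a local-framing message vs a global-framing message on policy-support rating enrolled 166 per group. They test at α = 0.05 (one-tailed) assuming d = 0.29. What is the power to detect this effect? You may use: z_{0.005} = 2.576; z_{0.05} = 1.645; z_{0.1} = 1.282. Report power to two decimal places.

power ≈ 0.84

For two equal groups, power = Φ(d·√(n/2) − z_{α}).
d·√(n/2) = 0.29 × √(166/2) = 0.29 × 9.110 = 2.642.
z_β = 2.642 − 1.645 = 0.997.
Power = Φ(0.997) = 0.841.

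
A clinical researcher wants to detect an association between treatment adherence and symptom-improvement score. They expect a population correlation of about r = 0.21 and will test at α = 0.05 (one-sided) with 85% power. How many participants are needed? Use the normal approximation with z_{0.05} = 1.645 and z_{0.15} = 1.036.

n = 162

Fisher's z: C = ½·ln((1+r)/(1−r)) = ½·ln(1.5316) = 0.2132.
n = ((z_{α} + z_β)/C)² + 3.
(1.645 + 1.036) / 0.2132 = 2.681 / 0.2132 = 12.575.
n = 12.575² + 3 = 158.13 + 3 = 161.1.
Round up.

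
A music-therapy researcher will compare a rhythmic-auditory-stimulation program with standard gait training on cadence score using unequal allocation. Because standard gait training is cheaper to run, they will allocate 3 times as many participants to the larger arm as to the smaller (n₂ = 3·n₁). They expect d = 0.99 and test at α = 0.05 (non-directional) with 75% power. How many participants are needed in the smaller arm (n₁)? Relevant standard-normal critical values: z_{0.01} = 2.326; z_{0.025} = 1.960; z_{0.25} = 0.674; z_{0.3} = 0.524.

With allocation ratio k = n₂/n₁ = 3, Var(x̄₁−x̄₂) = σ²(1/n₁ + 1/(k·n₁)) = σ²·(k+1)/(k·n₁).
So n₁ = (1 + 1/k)·((z_{α/2} + z_β)/d)² = 1.333 × (2.634/0.99)².
n₁ = 1.333 × 7.08 = 9.4.
Round up: n₁ = 10, giving n₂ = 3 × 10 = 30.

n₁ = 10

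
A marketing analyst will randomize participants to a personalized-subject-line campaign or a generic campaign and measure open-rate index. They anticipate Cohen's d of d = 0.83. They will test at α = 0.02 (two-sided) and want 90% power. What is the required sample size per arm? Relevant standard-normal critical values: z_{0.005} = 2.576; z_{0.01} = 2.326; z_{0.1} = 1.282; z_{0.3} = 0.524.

For two independent groups with equal n: n = 2·((z_{α/2} + z_β) / d)².
z_{α/2} + z_β = 2.326 + 1.282 = 3.608.
n = 2 × (3.608 / 0.83)² = 2 × 4.347² = 2 × 18.90 = 37.8.
Round up to the next whole participant.

n = 38 per group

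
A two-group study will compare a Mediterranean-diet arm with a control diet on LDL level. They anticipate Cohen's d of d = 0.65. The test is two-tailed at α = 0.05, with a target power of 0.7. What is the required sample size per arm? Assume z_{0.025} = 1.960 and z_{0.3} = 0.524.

For two independent groups with equal n: n = 2·((z_{α/2} + z_β) / d)².
z_{α/2} + z_β = 1.960 + 0.524 = 2.484.
n = 2 × (2.484 / 0.65)² = 2 × 3.822² = 2 × 14.60 = 29.2.
Round up to the next whole participant.

n = 30 per group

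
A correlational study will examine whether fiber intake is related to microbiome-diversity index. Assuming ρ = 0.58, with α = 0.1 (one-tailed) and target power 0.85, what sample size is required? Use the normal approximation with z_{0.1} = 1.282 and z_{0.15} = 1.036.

Fisher's z: C = ½·ln((1+r)/(1−r)) = ½·ln(3.7619) = 0.6625.
n = ((z_{α} + z_β)/C)² + 3.
(1.282 + 1.036) / 0.6625 = 2.318 / 0.6625 = 3.499.
n = 3.499² + 3 = 12.24 + 3 = 15.2.
Round up.

n = 16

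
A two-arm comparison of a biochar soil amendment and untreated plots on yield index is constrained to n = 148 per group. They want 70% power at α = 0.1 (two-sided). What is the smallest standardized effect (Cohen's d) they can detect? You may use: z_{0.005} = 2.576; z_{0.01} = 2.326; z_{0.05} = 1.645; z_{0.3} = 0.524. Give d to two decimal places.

For two independent groups of n = 148 each: d_min = (z_{α/2} + z_β)·√(2/n).
z-sum = 1.645 + 0.524 = 2.169.
d_min = 2.169 × √(2/148) = 2.169 × 0.1162 = 0.252.

d_min ≈ 0.25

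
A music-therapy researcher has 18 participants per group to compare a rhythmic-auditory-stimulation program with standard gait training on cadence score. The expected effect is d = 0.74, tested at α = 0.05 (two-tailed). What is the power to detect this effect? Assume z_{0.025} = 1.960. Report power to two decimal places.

For two equal groups, power = Φ(d·√(n/2) − z_{α/2}).
d·√(n/2) = 0.74 × √(18/2) = 0.74 × 3.000 = 2.220.
z_β = 2.220 − 1.960 = 0.260.
Power = Φ(0.260) = 0.603.

power ≈ 0.60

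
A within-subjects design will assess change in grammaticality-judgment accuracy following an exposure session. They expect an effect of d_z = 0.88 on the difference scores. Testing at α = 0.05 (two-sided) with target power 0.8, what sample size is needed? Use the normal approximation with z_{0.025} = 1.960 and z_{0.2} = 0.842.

For a paired (one-sample on differences) test: n = ((z_{α/2} + z_β) / d)².
z_{α/2} + z_β = 1.960 + 0.842 = 2.802.
n = (2.802 / 0.88)² = 3.184² = 10.14.
Round up.

n = 11 pairs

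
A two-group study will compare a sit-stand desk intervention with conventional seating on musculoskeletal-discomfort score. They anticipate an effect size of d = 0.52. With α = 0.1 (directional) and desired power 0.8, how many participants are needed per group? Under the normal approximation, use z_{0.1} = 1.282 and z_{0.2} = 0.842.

n = 34 per group

For two independent groups with equal n: n = 2·((z_{α} + z_β) / d)².
z_{α} + z_β = 1.282 + 0.842 = 2.124.
n = 2 × (2.124 / 0.52)² = 2 × 4.085² = 2 × 16.68 = 33.4.
Round up to the next whole participant.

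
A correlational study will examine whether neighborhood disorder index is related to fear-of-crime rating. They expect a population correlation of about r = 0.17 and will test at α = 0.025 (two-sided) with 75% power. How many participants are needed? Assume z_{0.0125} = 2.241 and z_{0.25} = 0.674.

Fisher's z: C = ½·ln((1+r)/(1−r)) = ½·ln(1.4096) = 0.1717.
n = ((z_{α/2} + z_β)/C)² + 3.
(2.241 + 0.674) / 0.1717 = 2.915 / 0.1717 = 16.977.
n = 16.977² + 3 = 288.23 + 3 = 291.2.
Round up.

n = 292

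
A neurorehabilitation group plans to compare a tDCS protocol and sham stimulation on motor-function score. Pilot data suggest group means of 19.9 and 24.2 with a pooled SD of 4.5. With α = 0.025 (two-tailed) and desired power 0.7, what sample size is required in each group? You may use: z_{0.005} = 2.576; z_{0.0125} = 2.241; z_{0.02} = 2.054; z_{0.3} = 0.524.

Cohen's d = |M₁ − M₂| / SD_pooled = |19.9 − 24.2| / 4.5 = 4.3 / 4.5 = 0.956.
For two independent groups with equal n: n = 2·((z_{α/2} + z_β) / d)².
z_{α/2} + z_β = 2.241 + 0.524 = 2.765.
n = 2 × (2.765 / 0.956)² = 2 × 2.892² = 2 × 8.37 = 16.7.
Round up to the next whole participant.

n = 17 per group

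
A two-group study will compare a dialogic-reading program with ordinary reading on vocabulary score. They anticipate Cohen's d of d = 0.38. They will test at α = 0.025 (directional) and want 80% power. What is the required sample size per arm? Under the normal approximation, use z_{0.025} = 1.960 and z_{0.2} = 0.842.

For two independent groups with equal n: n = 2·((z_{α} + z_β) / d)².
z_{α} + z_β = 1.960 + 0.842 = 2.802.
n = 2 × (2.802 / 0.38)² = 2 × 7.374² = 2 × 54.37 = 108.7.
Round up to the next whole participant.

n = 109 per group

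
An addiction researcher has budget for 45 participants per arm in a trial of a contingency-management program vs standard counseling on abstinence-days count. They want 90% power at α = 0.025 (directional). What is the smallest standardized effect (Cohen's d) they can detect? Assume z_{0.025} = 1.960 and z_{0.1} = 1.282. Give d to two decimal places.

d_min ≈ 0.68

For two independent groups of n = 45 each: d_min = (z_{α} + z_β)·√(2/n).
z-sum = 1.960 + 1.282 = 3.242.
d_min = 3.242 × √(2/45) = 3.242 × 0.2108 = 0.683.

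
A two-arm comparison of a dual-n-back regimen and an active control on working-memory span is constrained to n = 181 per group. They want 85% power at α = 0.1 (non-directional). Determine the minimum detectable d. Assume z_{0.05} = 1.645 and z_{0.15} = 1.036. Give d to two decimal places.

d_min ≈ 0.28

For two independent groups of n = 181 each: d_min = (z_{α/2} + z_β)·√(2/n).
z-sum = 1.645 + 1.036 = 2.681.
d_min = 2.681 × √(2/181) = 2.681 × 0.1051 = 0.282.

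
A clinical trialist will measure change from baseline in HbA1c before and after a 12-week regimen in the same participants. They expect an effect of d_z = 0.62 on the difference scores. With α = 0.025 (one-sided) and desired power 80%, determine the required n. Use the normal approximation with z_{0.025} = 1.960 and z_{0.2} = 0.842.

n = 21 pairs

For a paired (one-sample on differences) test: n = ((z_{α} + z_β) / d)².
z_{α} + z_β = 1.960 + 0.842 = 2.802.
n = (2.802 / 0.62)² = 4.519² = 20.42.
Round up.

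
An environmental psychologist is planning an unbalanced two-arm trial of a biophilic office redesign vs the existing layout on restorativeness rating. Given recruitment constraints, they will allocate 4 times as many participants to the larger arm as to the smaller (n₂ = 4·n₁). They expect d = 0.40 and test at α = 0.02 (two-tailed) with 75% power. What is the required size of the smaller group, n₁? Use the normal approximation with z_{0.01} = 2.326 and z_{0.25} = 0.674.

n₁ = 71

With allocation ratio k = n₂/n₁ = 4, Var(x̄₁−x̄₂) = σ²(1/n₁ + 1/(k·n₁)) = σ²·(k+1)/(k·n₁).
So n₁ = (1 + 1/k)·((z_{α/2} + z_β)/d)² = 1.250 × (3.000/0.40)².
n₁ = 1.250 × 56.25 = 70.3.
Round up: n₁ = 71, giving n₂ = 4 × 71 = 284.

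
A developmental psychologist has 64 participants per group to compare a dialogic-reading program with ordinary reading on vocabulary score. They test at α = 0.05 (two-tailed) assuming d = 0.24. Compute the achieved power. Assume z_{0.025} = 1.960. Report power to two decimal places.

For two equal groups, power = Φ(d·√(n/2) − z_{α/2}).
d·√(n/2) = 0.24 × √(64/2) = 0.24 × 5.657 = 1.358.
z_β = 1.358 − 1.960 = -0.602.
Power = Φ(-0.602) = 0.273.

power ≈ 0.27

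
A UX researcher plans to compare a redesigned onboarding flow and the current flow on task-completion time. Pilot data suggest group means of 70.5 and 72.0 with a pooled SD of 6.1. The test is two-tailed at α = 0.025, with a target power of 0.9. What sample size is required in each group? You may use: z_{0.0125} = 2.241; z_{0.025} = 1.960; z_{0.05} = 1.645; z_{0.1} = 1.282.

n = 411 per group

Cohen's d = |M₁ − M₂| / SD_pooled = |70.5 − 72.0| / 6.1 = 1.5 / 6.1 = 0.246.
For two independent groups with equal n: n = 2·((z_{α/2} + z_β) / d)².
z_{α/2} + z_β = 2.241 + 1.282 = 3.523.
n = 2 × (3.523 / 0.246)² = 2 × 14.321² = 2 × 205.09 = 410.2.
Round up to the next whole participant.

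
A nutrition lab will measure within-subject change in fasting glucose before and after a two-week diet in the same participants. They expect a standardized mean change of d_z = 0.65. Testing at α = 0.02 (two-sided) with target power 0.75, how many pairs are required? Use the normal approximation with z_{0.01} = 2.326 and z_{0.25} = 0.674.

For a paired (one-sample on differences) test: n = ((z_{α/2} + z_β) / d)².
z_{α/2} + z_β = 2.326 + 0.674 = 3.000.
n = (3.000 / 0.65)² = 4.615² = 21.30.
Round up.

n = 22 pairs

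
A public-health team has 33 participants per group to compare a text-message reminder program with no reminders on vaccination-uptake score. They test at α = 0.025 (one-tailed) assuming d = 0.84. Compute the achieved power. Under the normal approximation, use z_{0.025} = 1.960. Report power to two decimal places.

For two equal groups, power = Φ(d·√(n/2) − z_{α}).
d·√(n/2) = 0.84 × √(33/2) = 0.84 × 4.062 = 3.412.
z_β = 3.412 − 1.960 = 1.452.
Power = Φ(1.452) = 0.927.

power ≈ 0.93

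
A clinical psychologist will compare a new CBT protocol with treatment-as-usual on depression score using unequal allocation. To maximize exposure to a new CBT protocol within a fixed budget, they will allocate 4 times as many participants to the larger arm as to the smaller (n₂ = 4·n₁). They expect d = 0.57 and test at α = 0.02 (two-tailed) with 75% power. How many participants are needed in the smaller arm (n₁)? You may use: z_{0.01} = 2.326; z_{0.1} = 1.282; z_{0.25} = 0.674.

n₁ = 35

With allocation ratio k = n₂/n₁ = 4, Var(x̄₁−x̄₂) = σ²(1/n₁ + 1/(k·n₁)) = σ²·(k+1)/(k·n₁).
So n₁ = (1 + 1/k)·((z_{α/2} + z_β)/d)² = 1.250 × (3.000/0.57)².
n₁ = 1.250 × 27.70 = 34.6.
Round up: n₁ = 35, giving n₂ = 4 × 35 = 140.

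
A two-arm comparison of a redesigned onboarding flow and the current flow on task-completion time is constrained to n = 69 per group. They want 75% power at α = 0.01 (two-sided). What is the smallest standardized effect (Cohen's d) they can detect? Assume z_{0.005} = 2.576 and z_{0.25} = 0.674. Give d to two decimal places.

For two independent groups of n = 69 each: d_min = (z_{α/2} + z_β)·√(2/n).
z-sum = 2.576 + 0.674 = 3.250.
d_min = 3.250 × √(2/69) = 3.250 × 0.1703 = 0.553.

d_min ≈ 0.55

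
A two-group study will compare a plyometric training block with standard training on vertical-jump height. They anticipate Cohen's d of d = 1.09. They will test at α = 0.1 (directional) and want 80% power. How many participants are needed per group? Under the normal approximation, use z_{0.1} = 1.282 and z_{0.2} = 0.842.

For two independent groups with equal n: n = 2·((z_{α} + z_β) / d)².
z_{α} + z_β = 1.282 + 0.842 = 2.124.
n = 2 × (2.124 / 1.09)² = 2 × 1.949² = 2 × 3.80 = 7.6.
Round up to the next whole participant.

n = 8 per group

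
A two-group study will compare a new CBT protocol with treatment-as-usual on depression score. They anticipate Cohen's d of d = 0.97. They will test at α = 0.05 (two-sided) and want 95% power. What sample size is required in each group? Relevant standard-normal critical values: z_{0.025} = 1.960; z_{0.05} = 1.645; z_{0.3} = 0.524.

For two independent groups with equal n: n = 2·((z_{α/2} + z_β) / d)².
z_{α/2} + z_β = 1.960 + 1.645 = 3.605.
n = 2 × (3.605 / 0.97)² = 2 × 3.716² = 2 × 13.81 = 27.6.
Round up to the next whole participant.

n = 28 per group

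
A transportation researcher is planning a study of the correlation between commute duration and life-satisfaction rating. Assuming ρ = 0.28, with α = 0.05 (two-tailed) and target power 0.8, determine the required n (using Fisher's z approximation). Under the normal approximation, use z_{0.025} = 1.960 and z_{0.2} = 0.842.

n = 98

Fisher's z: C = ½·ln((1+r)/(1−r)) = ½·ln(1.7778) = 0.2877.
n = ((z_{α/2} + z_β)/C)² + 3.
(1.960 + 0.842) / 0.2877 = 2.802 / 0.2877 = 9.739.
n = 9.739² + 3 = 94.85 + 3 = 97.9.
Round up.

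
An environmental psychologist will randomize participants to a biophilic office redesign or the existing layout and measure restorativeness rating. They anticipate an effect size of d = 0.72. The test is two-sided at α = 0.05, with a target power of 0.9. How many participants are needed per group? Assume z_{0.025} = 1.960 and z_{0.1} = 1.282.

n = 41 per group

For two independent groups with equal n: n = 2·((z_{α/2} + z_β) / d)².
z_{α/2} + z_β = 1.960 + 1.282 = 3.242.
n = 2 × (3.242 / 0.72)² = 2 × 4.503² = 2 × 20.28 = 40.6.
Round up to the next whole participant.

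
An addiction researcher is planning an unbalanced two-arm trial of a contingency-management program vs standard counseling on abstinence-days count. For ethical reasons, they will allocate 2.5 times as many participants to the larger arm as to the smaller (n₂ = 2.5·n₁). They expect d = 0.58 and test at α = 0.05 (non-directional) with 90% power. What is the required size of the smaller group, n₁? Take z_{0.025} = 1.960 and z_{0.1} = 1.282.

n₁ = 44

With allocation ratio k = n₂/n₁ = 2.5, Var(x̄₁−x̄₂) = σ²(1/n₁ + 1/(k·n₁)) = σ²·(k+1)/(k·n₁).
So n₁ = (1 + 1/k)·((z_{α/2} + z_β)/d)² = 1.400 × (3.242/0.58)².
n₁ = 1.400 × 31.24 = 43.7.
Round up: n₁ = 44, giving n₂ = 2.5 × 44 = 110.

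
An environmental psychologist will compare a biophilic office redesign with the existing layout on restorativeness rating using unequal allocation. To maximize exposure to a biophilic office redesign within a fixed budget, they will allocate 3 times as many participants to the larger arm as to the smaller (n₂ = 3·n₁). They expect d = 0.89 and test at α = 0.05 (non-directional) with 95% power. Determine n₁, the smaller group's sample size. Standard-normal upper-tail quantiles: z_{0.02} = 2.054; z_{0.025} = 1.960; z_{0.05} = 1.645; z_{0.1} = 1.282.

With allocation ratio k = n₂/n₁ = 3, Var(x̄₁−x̄₂) = σ²(1/n₁ + 1/(k·n₁)) = σ²·(k+1)/(k·n₁).
So n₁ = (1 + 1/k)·((z_{α/2} + z_β)/d)² = 1.333 × (3.605/0.89)².
n₁ = 1.333 × 16.41 = 21.9.
Round up: n₁ = 22, giving n₂ = 3 × 22 = 66.

n₁ = 22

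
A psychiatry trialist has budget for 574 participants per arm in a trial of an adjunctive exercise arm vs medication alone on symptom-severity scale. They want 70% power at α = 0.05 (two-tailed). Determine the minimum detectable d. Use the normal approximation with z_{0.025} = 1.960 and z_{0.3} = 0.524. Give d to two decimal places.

For two independent groups of n = 574 each: d_min = (z_{α/2} + z_β)·√(2/n).
z-sum = 1.960 + 0.524 = 2.484.
d_min = 2.484 × √(2/574) = 2.484 × 0.0590 = 0.147.

d_min ≈ 0.15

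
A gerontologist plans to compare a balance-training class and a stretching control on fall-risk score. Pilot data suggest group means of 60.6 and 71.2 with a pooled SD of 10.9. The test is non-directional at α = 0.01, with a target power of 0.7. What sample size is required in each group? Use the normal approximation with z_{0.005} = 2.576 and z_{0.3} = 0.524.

n = 21 per group

Cohen's d = |M₁ − M₂| / SD_pooled = |60.6 − 71.2| / 10.9 = 10.6 / 10.9 = 0.972.
For two independent groups with equal n: n = 2·((z_{α/2} + z_β) / d)².
z_{α/2} + z_β = 2.576 + 0.524 = 3.100.
n = 2 × (3.100 / 0.972)² = 2 × 3.189² = 2 × 10.17 = 20.3.
Round up to the next whole participant.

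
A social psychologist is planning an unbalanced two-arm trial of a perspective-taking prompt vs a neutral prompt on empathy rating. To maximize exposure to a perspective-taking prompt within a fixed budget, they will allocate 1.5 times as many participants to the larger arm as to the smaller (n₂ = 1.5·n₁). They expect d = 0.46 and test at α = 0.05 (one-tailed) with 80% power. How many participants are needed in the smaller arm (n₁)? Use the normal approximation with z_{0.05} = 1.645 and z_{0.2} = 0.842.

n₁ = 49

With allocation ratio k = n₂/n₁ = 1.5, Var(x̄₁−x̄₂) = σ²(1/n₁ + 1/(k·n₁)) = σ²·(k+1)/(k·n₁).
So n₁ = (1 + 1/k)·((z_{α} + z_β)/d)² = 1.667 × (2.487/0.46)².
n₁ = 1.667 × 29.23 = 48.7.
Round up: n₁ = 49, giving n₂ = ⌈1.5 × 49⌉ = ⌈73.5⌉ = 74.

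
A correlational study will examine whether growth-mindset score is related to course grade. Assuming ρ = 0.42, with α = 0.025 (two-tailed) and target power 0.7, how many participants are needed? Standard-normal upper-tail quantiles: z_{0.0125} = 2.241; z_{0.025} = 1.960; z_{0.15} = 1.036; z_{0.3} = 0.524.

n = 42

Fisher's z: C = ½·ln((1+r)/(1−r)) = ½·ln(2.4483) = 0.4477.
n = ((z_{α/2} + z_β)/C)² + 3.
(2.241 + 0.524) / 0.4477 = 2.765 / 0.4477 = 6.176.
n = 6.176² + 3 = 38.14 + 3 = 41.1.
Round up.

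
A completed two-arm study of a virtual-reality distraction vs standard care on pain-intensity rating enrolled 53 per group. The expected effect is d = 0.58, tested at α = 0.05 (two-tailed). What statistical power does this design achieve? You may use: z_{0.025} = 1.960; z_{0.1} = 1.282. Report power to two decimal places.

power ≈ 0.85

For two equal groups, power = Φ(d·√(n/2) − z_{α/2}).
d·√(n/2) = 0.58 × √(53/2) = 0.58 × 5.148 = 2.986.
z_β = 2.986 − 1.960 = 1.026.
Power = Φ(1.026) = 0.847.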